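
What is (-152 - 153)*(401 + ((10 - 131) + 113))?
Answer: -119865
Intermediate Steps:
(-152 - 153)*(401 + ((10 - 131) + 113)) = -305*(401 + (-121 + 113)) = -305*(401 - 8) = -305*393 = -119865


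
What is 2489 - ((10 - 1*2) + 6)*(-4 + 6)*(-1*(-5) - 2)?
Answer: 2405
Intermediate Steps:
2489 - ((10 - 1*2) + 6)*(-4 + 6)*(-1*(-5) - 2) = 2489 - ((10 - 2) + 6)*2*(5 - 2) = 2489 - (8 + 6)*2*3 = 2489 - 14*6 = 2489 - 1*84 = 2489 - 84 = 2405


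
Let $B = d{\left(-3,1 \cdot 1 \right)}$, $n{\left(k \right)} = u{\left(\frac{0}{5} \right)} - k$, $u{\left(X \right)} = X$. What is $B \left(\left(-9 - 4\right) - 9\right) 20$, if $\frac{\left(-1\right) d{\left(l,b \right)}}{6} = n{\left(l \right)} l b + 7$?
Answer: $-5280$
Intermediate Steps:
$n{\left(k \right)} = - k$ ($n{\left(k \right)} = \frac{0}{5} - k = 0 \cdot \frac{1}{5} - k = 0 - k = - k$)
$d{\left(l,b \right)} = -42 + 6 b l^{2}$ ($d{\left(l,b \right)} = - 6 \left(- l l b + 7\right) = - 6 \left(- l^{2} b + 7\right) = - 6 \left(- b l^{2} + 7\right) = - 6 \left(7 - b l^{2}\right) = -42 + 6 b l^{2}$)
$B = 12$ ($B = -42 + 6 \cdot 1 \cdot 1 \left(-3\right)^{2} = -42 + 6 \cdot 1 \cdot 9 = -42 + 54 = 12$)
$B \left(\left(-9 - 4\right) - 9\right) 20 = 12 \left(\left(-9 - 4\right) - 9\right) 20 = 12 \left(-13 - 9\right) 20 = 12 \left(-22\right) 20 = \left(-264\right) 20 = -5280$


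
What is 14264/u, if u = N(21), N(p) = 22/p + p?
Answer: 299544/463 ≈ 646.96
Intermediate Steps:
N(p) = p + 22/p
u = 463/21 (u = 21 + 22/21 = 463/21 ≈ 22.048)
14264/u = 14264/(463/21) = 14264*(21/463) = 299544/463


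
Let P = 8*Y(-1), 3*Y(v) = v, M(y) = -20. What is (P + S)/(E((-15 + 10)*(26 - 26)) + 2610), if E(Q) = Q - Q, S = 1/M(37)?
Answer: -163/156600 ≈ -0.0010409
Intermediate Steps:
Y(v) = v/3
S = -1/20 (S = 1/(-20) = -1/20 ≈ -0.050000)
E(Q) = 0
P = -8/3 (P = 8*((⅓)*(-1)) = 8*(-⅓) = -8/3 ≈ -2.6667)
(P + S)/(E((-15 + 10)*(26 - 26)) + 2610) = (-8/3 - 1/20)/(0 + 2610) = -163/60/2610 = -163/60*1/2610 = -163/156600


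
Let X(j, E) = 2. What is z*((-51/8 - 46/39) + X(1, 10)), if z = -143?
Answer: 19063/24 ≈ 794.29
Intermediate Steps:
z*((-51/8 - 46/39) + X(1, 10)) = -143*((-51/8 - 46/39) + 2) = -143*(-2357/312 + 2) = -143*(-1733/312) = 19063/24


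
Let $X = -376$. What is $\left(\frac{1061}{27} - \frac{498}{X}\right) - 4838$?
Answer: $- \frac{24351497}{5076} \approx -4797.4$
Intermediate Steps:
$\left(\frac{1061}{27} - \frac{498}{X}\right) - 4838 = \left(\frac{1061}{27} - \frac{498}{-376}\right) - 4838 = \left(1061 \cdot \frac{1}{27} - - \frac{249}{188}\right) - 4838 = \left(\frac{1061}{27} + \frac{249}{188}\right) - 4838 = \frac{206191}{5076} - 4838 = - \frac{24351497}{5076}$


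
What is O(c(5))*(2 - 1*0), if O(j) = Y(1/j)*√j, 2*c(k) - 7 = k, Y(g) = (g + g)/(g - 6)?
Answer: -4*√6/35 ≈ -0.27994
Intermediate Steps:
Y(g) = 2*g/(-6 + g) (Y(g) = (2*g)/(-6 + g) = 2*g/(-6 + g))
c(k) = 7/2 + k/2
O(j) = 2/(√j*(-6 + 1/j)) (O(j) = (2/(j*(-6 + 1/j)))*√j = 2/(√j*(-6 + 1/j)))
O(c(5))*(2 - 1*0) = (-2*√(7/2 + (½)*5)/(-1 + 6*(7/2 + (½)*5)))*(2 - 1*0) = (-2*√(7/2 + 5/2)/(-1 + 6*(7/2 + 5/2)))*(2 + 0) = -2*√6/(-1 + 6*6)*2 = -2*√6/(-1 + 36)*2 = -2*√6/35*2 = -4*√6/35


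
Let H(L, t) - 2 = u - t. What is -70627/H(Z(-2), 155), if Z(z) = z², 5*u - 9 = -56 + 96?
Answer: 353135/716 ≈ 493.21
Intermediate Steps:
u = 49/5 (u = 9/5 + (-56 + 96)/5 = 9/5 + (⅕)*40 = 9/5 + 8 = 49/5 ≈ 9.8000)
H(L, t) = 59/5 - t (H(L, t) = 2 + (49/5 - t) = 59/5 - t)
-70627/H(Z(-2), 155) = -70627/(59/5 - 1*155) = -70627/(59/5 - 155) = -70627/(-716/5) = -70627*(-5/716) = 353135/716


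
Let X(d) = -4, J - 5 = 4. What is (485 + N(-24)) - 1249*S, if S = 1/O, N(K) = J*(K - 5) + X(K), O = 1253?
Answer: 274411/1253 ≈ 219.00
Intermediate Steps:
J = 9 (J = 5 + 4 = 9)
N(K) = -49 + 9*K (N(K) = 9*(K - 5) - 4 = 9*(-5 + K) - 4 = (-45 + 9*K) - 4 = -49 + 9*K)
S = 1/1253 ≈ 0.00079808
(485 + N(-24)) - 1249*S = (485 + (-49 + 9*(-24))) - 1249*1/1253 = (485 + (-49 - 216)) - 1249/1253 = (485 - 265) - 1249/1253 = 220 - 1249/1253 = 274411/1253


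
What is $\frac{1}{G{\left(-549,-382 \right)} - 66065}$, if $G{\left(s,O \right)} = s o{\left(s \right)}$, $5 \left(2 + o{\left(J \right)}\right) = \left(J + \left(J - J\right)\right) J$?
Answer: $- \frac{5}{165793984} \approx -3.0158 \cdot 10^{-8}$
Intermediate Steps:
$o{\left(J \right)} = -2 + \frac{J^{2}}{5}$ ($o{\left(J \right)} = -2 + \frac{\left(J + \left(J - J\right)\right) J}{5} = -2 + \frac{\left(J + 0\right) J}{5} = -2 + \frac{J J}{5} = -2 + \frac{J^{2}}{5}$)
$G{\left(s,O \right)} = s \left(-2 + \frac{s^{2}}{5}\right)$
$\frac{1}{G{\left(-549,-382 \right)} - 66065} = \frac{1}{\frac{1}{5} \left(-549\right) \left(-10 + \left(-549\right)^{2}\right) - 66065} = \frac{1}{\frac{1}{5} \left(-549\right) \left(-10 + 301401\right) - 66065} = \frac{1}{\frac{1}{5} \left(-549\right) 301391 - 66065} = \frac{1}{- \frac{165463659}{5} - 66065} = \frac{1}{- \frac{165793984}{5}} = - \frac{5}{165793984}$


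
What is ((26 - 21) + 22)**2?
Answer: 729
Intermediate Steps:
((26 - 21) + 22)**2 = (5 + 22)**2 = 27**2 = 729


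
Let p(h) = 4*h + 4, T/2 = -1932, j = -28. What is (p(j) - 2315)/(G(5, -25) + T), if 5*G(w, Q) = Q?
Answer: 2423/3869 ≈ 0.62626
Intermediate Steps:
G(w, Q) = Q/5
T = -3864 (T = 2*(-1932) = -3864)
p(h) = 4 + 4*h
(p(j) - 2315)/(G(5, -25) + T) = ((4 + 4*(-28)) - 2315)/((1/5)*(-25) - 3864) = ((4 - 112) - 2315)/(-5 - 3864) = (-108 - 2315)/(-3869) = -2423*(-1/3869) = 2423/3869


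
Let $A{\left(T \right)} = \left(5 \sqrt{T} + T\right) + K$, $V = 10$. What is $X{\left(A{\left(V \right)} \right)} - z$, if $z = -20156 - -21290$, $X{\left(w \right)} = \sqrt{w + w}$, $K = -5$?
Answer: $-1134 + \sqrt{10 + 10 \sqrt{10}} \approx -1127.5$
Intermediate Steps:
$A{\left(T \right)} = -5 + T + 5 \sqrt{T}$ ($A{\left(T \right)} = \left(5 \sqrt{T} + T\right) - 5 = \left(T + 5 \sqrt{T}\right) - 5 = -5 + T + 5 \sqrt{T}$)
$X{\left(w \right)} = \sqrt{2} \sqrt{w}$ ($X{\left(w \right)} = \sqrt{2 w} = \sqrt{2} \sqrt{w}$)
$z = 1134$ ($z = -20156 + 21290 = 1134$)
$X{\left(A{\left(V \right)} \right)} - z = \sqrt{2} \sqrt{-5 + 10 + 5 \sqrt{10}} - 1134 = \sqrt{2} \sqrt{5 + 5 \sqrt{10}} - 1134 = -1134 + \sqrt{2} \sqrt{5 + 5 \sqrt{10}}$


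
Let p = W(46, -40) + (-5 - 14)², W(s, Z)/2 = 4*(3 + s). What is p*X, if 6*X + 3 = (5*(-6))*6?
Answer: -45933/2 ≈ -22967.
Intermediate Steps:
W(s, Z) = 24 + 8*s (W(s, Z) = 2*(4*(3 + s)) = 2*(12 + 4*s) = 24 + 8*s)
X = -61/2 (X = -½ + ((5*(-6))*6)/6 = -½ + (-30*6)/6 = -½ + (⅙)*(-180) = -½ - 30 = -61/2 ≈ -30.500)
p = 753 (p = (24 + 8*46) + (-5 - 14)² = (24 + 368) + (-19)² = 392 + 361 = 753)
p*X = 753*(-61/2) = -45933/2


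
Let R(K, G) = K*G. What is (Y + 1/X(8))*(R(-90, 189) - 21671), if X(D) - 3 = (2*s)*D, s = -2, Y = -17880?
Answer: 20056910801/29 ≈ 6.9162e+8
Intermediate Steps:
R(K, G) = G*K
X(D) = 3 - 4*D (X(D) = 3 + (2*(-2))*D = 3 - 4*D)
(Y + 1/X(8))*(R(-90, 189) - 21671) = (-17880 + 1/(3 - 4*8))*(189*(-90) - 21671) = (-17880 + 1/(3 - 32))*(-17010 - 21671) = (-17880 + 1/(-29))*(-38681) = (-17880 - 1/29)*(-38681) = -518521/29*(-38681) = 20056910801/29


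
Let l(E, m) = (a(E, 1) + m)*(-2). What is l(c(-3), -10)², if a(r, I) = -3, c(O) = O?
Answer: 676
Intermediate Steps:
l(E, m) = 6 - 2*m (l(E, m) = (-3 + m)*(-2) = 6 - 2*m)
l(c(-3), -10)² = (6 - 2*(-10))² = (6 + 20)² = 26² = 676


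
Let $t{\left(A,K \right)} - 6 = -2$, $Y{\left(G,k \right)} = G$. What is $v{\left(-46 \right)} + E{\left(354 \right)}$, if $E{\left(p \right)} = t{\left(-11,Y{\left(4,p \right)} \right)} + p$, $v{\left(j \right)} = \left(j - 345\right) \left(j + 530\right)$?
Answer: $-188886$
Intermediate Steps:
$t{\left(A,K \right)} = 4$ ($t{\left(A,K \right)} = 6 - 2 = 4$)
$v{\left(j \right)} = \left(-345 + j\right) \left(530 + j\right)$
$E{\left(p \right)} = 4 + p$
$v{\left(-46 \right)} + E{\left(354 \right)} = \left(-182850 + \left(-46\right)^{2} + 185 \left(-46\right)\right) + \left(4 + 354\right) = \left(-182850 + 2116 - 8510\right) + 358 = -189244 + 358 = -188886$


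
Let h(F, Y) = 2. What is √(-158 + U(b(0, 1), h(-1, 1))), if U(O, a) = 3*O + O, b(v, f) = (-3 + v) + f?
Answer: I*√166 ≈ 12.884*I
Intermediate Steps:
b(v, f) = -3 + f + v
U(O, a) = 4*O
√(-158 + U(b(0, 1), h(-1, 1))) = √(-158 + 4*(-3 + 1 + 0)) = √(-158 + 4*(-2)) = √(-158 - 8) = √(-166) = I*√166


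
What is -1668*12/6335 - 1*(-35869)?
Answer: 227210099/6335 ≈ 35866.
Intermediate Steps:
-1668*12/6335 - 1*(-35869) = -20016*1/6335 + 35869 = -20016/6335 + 35869 = 227210099/6335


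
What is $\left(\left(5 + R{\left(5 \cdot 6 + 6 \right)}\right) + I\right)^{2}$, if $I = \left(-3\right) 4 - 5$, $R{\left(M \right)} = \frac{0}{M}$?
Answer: $144$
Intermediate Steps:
$R{\left(M \right)} = 0$
$I = -17$ ($I = -12 - 5 = -17$)
$\left(\left(5 + R{\left(5 \cdot 6 + 6 \right)}\right) + I\right)^{2} = \left(\left(5 + 0\right) - 17\right)^{2} = \left(5 - 17\right)^{2} = \left(-12\right)^{2} = 144$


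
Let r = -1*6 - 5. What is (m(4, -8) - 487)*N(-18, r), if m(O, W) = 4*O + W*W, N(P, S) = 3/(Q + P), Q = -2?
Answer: 1221/20 ≈ 61.050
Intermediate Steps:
r = -11 (r = -6 - 5 = -11)
N(P, S) = 3/(-2 + P)
m(O, W) = W² + 4*O (m(O, W) = 4*O + W² = W² + 4*O)
(m(4, -8) - 487)*N(-18, r) = (((-8)² + 4*4) - 487)*(3/(-2 - 18)) = ((64 + 16) - 487)*(3/(-20)) = (80 - 487)*(3*(-1/20)) = -407*(-3/20) = 1221/20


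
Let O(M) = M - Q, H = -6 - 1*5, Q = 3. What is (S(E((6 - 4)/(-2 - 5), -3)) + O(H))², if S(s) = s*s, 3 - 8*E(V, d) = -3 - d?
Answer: 786769/4096 ≈ 192.08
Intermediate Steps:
E(V, d) = ¾ + d/8 (E(V, d) = 3/8 - (-3 - d)/8 = 3/8 + (3/8 + d/8) = ¾ + d/8)
S(s) = s²
H = -11 (H = -6 - 5 = -11)
O(M) = -3 + M (O(M) = M - 1*3 = M - 3 = -3 + M)
(S(E((6 - 4)/(-2 - 5), -3)) + O(H))² = ((¾ + (⅛)*(-3))² + (-3 - 11))² = ((¾ - 3/8)² - 14)² = ((3/8)² - 14)² = (9/64 - 14)² = (-887/64)² = 786769/4096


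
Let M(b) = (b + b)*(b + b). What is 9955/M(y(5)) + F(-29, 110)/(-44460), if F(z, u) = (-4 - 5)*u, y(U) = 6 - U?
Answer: 2458907/988 ≈ 2488.8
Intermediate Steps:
M(b) = 4*b**2 (M(b) = (2*b)*(2*b) = 4*b**2)
F(z, u) = -9*u
9955/M(y(5)) + F(-29, 110)/(-44460) = 9955/((4*(6 - 1*5)**2)) - 9*110/(-44460) = 9955/((4*(6 - 5)**2)) - 990*(-1/44460) = 9955/((4*1**2)) + 11/494 = 9955/((4*1)) + 11/494 = 9955/4 + 11/494 = 2458907/988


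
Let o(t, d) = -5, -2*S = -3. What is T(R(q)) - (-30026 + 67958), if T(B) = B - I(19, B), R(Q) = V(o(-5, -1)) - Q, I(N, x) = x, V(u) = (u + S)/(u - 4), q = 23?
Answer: -37932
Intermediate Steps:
S = 3/2 (S = -½*(-3) = 3/2 ≈ 1.5000)
V(u) = (3/2 + u)/(-4 + u) (V(u) = (u + 3/2)/(u - 4) = (3/2 + u)/(-4 + u))
R(Q) = 7/18 - Q (R(Q) = (3/2 - 5)/(-4 - 5) - Q = -7/2/(-9) - Q = -⅑*(-7/2) - Q = 7/18 - Q)
T(B) = 0 (T(B) = B - B = 0)
T(R(q)) - (-30026 + 67958) = 0 - (-30026 + 67958) = 0 - 1*37932 = 0 - 37932 = -37932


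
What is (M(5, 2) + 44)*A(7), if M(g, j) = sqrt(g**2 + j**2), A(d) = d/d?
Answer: 44 + sqrt(29) ≈ 49.385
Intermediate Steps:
A(d) = 1
(M(5, 2) + 44)*A(7) = (sqrt(5**2 + 2**2) + 44)*1 = (sqrt(25 + 4) + 44)*1 = (sqrt(29) + 44)*1 = (44 + sqrt(29))*1 = 44 + sqrt(29)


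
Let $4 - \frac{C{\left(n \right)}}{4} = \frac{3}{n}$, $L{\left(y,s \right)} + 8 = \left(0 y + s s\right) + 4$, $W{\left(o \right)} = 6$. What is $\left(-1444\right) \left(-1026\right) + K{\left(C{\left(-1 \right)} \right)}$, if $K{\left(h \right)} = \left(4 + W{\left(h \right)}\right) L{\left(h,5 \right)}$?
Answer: $1481754$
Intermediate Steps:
$L{\left(y,s \right)} = -4 + s^{2}$ ($L{\left(y,s \right)} = -8 + \left(\left(0 y + s s\right) + 4\right) = -8 + \left(\left(0 + s^{2}\right) + 4\right) = -8 + \left(s^{2} + 4\right) = -8 + \left(4 + s^{2}\right) = -4 + s^{2}$)
$C{\left(n \right)} = 16 - \frac{12}{n}$ ($C{\left(n \right)} = 16 - 4 \frac{3}{n} = 16 - \frac{12}{n}$)
$K{\left(h \right)} = 210$ ($K{\left(h \right)} = \left(4 + 6\right) \left(-4 + 5^{2}\right) = 10 \left(-4 + 25\right) = 10 \cdot 21 = 210$)
$\left(-1444\right) \left(-1026\right) + K{\left(C{\left(-1 \right)} \right)} = \left(-1444\right) \left(-1026\right) + 210 = 1481544 + 210 = 1481754$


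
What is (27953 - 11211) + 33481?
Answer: 50223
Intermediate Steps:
(27953 - 11211) + 33481 = 16742 + 33481 = 50223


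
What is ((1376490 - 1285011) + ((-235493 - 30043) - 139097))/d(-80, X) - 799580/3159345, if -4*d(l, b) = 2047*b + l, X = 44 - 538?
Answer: -476605975136/319503927981 ≈ -1.4917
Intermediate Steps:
X = -494
d(l, b) = -2047*b/4 - l/4 (d(l, b) = -(2047*b + l)/4 = -(l + 2047*b)/4 = -2047*b/4 - l/4)
((1376490 - 1285011) + ((-235493 - 30043) - 139097))/d(-80, X) - 799580/3159345 = ((1376490 - 1285011) + ((-235493 - 30043) - 139097))/(-2047/4*(-494) - 1/4*(-80)) - 799580/3159345 = (91479 + (-265536 - 139097))/(505609/2 + 20) - 799580*1/3159345 = (91479 - 404633)/(505649/2) - 159916/631869 = -313154*2/505649 - 159916/631869 = -626308/505649 - 159916/631869 = -476605975136/319503927981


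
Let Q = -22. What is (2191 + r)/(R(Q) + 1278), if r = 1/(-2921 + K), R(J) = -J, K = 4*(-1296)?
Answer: 8879027/5268250 ≈ 1.6854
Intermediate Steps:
K = -5184
r = -1/8105 (r = 1/(-2921 - 5184) = 1/(-8105) = -1/8105 ≈ -0.00012338)
(2191 + r)/(R(Q) + 1278) = (2191 - 1/8105)/(-1*(-22) + 1278) = 17758054/(8105*(22 + 1278)) = (17758054/8105)/1300 = (17758054/8105)*(1/1300) = 8879027/5268250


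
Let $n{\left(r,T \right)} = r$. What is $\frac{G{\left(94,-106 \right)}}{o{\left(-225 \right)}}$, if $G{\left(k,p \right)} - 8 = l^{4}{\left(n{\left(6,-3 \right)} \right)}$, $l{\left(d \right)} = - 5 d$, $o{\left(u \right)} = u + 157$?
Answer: $- \frac{202502}{17} \approx -11912.0$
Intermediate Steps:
$o{\left(u \right)} = 157 + u$
$G{\left(k,p \right)} = 810008$ ($G{\left(k,p \right)} = 8 + \left(\left(-5\right) 6\right)^{4} = 8 + \left(-30\right)^{4} = 8 + 810000 = 810008$)
$\frac{G{\left(94,-106 \right)}}{o{\left(-225 \right)}} = \frac{810008}{157 - 225} = \frac{810008}{-68} = 810008 \left(- \frac{1}{68}\right) = - \frac{202502}{17}$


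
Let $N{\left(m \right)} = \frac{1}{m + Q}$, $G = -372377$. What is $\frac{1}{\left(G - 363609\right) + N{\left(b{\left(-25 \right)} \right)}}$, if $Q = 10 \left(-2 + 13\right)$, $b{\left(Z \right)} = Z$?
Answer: $- \frac{85}{62558809} \approx -1.3587 \cdot 10^{-6}$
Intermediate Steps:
$Q = 110$ ($Q = 10 \cdot 11 = 110$)
$N{\left(m \right)} = \frac{1}{110 + m}$ ($N{\left(m \right)} = \frac{1}{m + 110} = \frac{1}{110 + m}$)
$\frac{1}{\left(G - 363609\right) + N{\left(b{\left(-25 \right)} \right)}} = \frac{1}{\left(-372377 - 363609\right) + \frac{1}{110 - 25}} = \frac{1}{-735986 + \frac{1}{85}} = \frac{1}{- \frac{62558809}{85}} = - \frac{85}{62558809}$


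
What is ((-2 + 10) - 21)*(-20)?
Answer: 260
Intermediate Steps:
((-2 + 10) - 21)*(-20) = (8 - 21)*(-20) = -13*(-20) = 260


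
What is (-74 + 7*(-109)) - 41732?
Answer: -42569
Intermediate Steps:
(-74 + 7*(-109)) - 41732 = (-74 - 763) - 41732 = -837 - 41732 = -42569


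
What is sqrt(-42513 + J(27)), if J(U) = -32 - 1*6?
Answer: I*sqrt(42551) ≈ 206.28*I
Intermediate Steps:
J(U) = -38 (J(U) = -32 - 6 = -38)
sqrt(-42513 + J(27)) = sqrt(-42513 - 38) = sqrt(-42551) = I*sqrt(42551)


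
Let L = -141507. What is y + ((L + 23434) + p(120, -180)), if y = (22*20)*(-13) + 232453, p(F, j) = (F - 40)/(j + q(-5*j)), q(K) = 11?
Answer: 18363460/169 ≈ 1.0866e+5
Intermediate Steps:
p(F, j) = (-40 + F)/(11 + j) (p(F, j) = (F - 40)/(j + 11) = (-40 + F)/(11 + j))
y = 226733 (y = 440*(-13) + 232453 = -5720 + 232453 = 226733)
y + ((L + 23434) + p(120, -180)) = 226733 + ((-141507 + 23434) + (-40 + 120)/(11 - 180)) = 226733 + (-118073 + 80/(-169)) = 226733 + (-118073 - 1/169*80) = 226733 + (-118073 - 80/169) = 226733 - 19954417/169 = 18363460/169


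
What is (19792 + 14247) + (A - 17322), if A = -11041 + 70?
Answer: 5746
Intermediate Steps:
A = -10971
(19792 + 14247) + (A - 17322) = (19792 + 14247) + (-10971 - 17322) = 34039 - 28293 = 5746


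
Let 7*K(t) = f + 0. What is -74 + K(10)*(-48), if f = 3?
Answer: -662/7 ≈ -94.571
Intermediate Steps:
K(t) = 3/7 (K(t) = (3 + 0)/7 = (⅐)*3 = 3/7)
-74 + K(10)*(-48) = -74 + (3/7)*(-48) = -74 - 144/7 = -662/7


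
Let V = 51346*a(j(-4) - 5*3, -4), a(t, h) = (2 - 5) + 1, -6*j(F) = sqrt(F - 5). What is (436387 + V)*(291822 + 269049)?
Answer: 187159848345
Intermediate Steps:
j(F) = -sqrt(-5 + F)/6 (j(F) = -sqrt(F - 5)/6 = -sqrt(-5 + F)/6)
a(t, h) = -2 (a(t, h) = -3 + 1 = -2)
V = -102692 (V = 51346*(-2) = -102692)
(436387 + V)*(291822 + 269049) = (436387 - 102692)*(291822 + 269049) = 333695*560871 = 187159848345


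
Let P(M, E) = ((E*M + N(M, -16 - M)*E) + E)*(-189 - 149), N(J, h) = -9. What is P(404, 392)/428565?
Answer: -17489472/142855 ≈ -122.43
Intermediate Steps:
P(M, E) = 2704*E - 338*E*M (P(M, E) = ((E*M - 9*E) + E)*(-189 - 149) = ((-9*E + E*M) + E)*(-338) = (-8*E + E*M)*(-338) = 2704*E - 338*E*M)
P(404, 392)/428565 = (338*392*(8 - 1*404))/428565 = (338*392*(8 - 404))*(1/428565) = (338*392*(-396))*(1/428565) = -52468416*1/428565 = -17489472/142855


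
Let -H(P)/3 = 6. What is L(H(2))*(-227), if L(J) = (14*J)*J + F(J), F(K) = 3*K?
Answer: -1017414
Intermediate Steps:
H(P) = -18 (H(P) = -3*6 = -18)
L(J) = 3*J + 14*J**2 (L(J) = (14*J)*J + 3*J = 14*J**2 + 3*J = 3*J + 14*J**2)
L(H(2))*(-227) = -18*(3 + 14*(-18))*(-227) = -18*(3 - 252)*(-227) = -18*(-249)*(-227) = 4482*(-227) = -1017414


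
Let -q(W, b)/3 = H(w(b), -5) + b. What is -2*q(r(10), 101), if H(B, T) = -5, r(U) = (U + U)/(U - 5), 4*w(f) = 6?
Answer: 576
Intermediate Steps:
w(f) = 3/2 (w(f) = (¼)*6 = 3/2)
r(U) = 2*U/(-5 + U) (r(U) = (2*U)/(-5 + U) = 2*U/(-5 + U))
q(W, b) = 15 - 3*b (q(W, b) = -3*(-5 + b) = 15 - 3*b)
-2*q(r(10), 101) = -2*(15 - 3*101) = -2*(15 - 303) = -2*(-288) = 576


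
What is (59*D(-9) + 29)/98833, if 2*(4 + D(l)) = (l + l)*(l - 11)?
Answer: 10413/98833 ≈ 0.10536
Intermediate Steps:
D(l) = -4 + l*(-11 + l) (D(l) = -4 + ((l + l)*(l - 11))/2 = -4 + ((2*l)*(-11 + l))/2 = -4 + (2*l*(-11 + l))/2 = -4 + l*(-11 + l))
(59*D(-9) + 29)/98833 = (59*(-4 + (-9)² - 11*(-9)) + 29)/98833 = (59*(-4 + 81 + 99) + 29)*(1/98833) = (59*176 + 29)*(1/98833) = (10384 + 29)*(1/98833) = 10413*(1/98833) = 10413/98833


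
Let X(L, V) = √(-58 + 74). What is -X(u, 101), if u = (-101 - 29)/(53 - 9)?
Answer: -4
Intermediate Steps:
u = -65/22 (u = -130/44 = -130*1/44 = -65/22 ≈ -2.9545)
X(L, V) = 4 (X(L, V) = √16 = 4)
-X(u, 101) = -1*4 = -4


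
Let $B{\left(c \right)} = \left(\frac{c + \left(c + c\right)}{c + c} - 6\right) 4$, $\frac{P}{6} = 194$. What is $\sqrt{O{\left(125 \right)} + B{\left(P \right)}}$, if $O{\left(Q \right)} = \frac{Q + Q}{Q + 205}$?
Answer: $\frac{i \sqrt{18777}}{33} \approx 4.1524 i$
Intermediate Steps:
$P = 1164$ ($P = 6 \cdot 194 = 1164$)
$O{\left(Q \right)} = \frac{2 Q}{205 + Q}$
$B{\left(c \right)} = -18$ ($B{\left(c \right)} = \left(\frac{c + 2 c}{2 c} - 6\right) 4 = \left(3 c \frac{1}{2 c} - 6\right) 4 = \left(\frac{3}{2} - 6\right) 4 = \left(- \frac{9}{2}\right) 4 = -18$)
$\sqrt{O{\left(125 \right)} + B{\left(P \right)}} = \sqrt{2 \cdot 125 \frac{1}{205 + 125} - 18} = \sqrt{2 \cdot 125 \cdot \frac{1}{330} - 18} = \sqrt{\frac{25}{33} - 18} = \sqrt{- \frac{569}{33}} = \frac{i \sqrt{18777}}{33}$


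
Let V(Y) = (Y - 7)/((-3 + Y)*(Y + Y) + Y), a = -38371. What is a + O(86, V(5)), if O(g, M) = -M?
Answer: -959273/25 ≈ -38371.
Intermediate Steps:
V(Y) = (-7 + Y)/(Y + 2*Y*(-3 + Y)) (V(Y) = (-7 + Y)/((-3 + Y)*(2*Y) + Y) = (-7 + Y)/(2*Y*(-3 + Y) + Y) = (-7 + Y)/(Y + 2*Y*(-3 + Y)))
a + O(86, V(5)) = -38371 - (-7 + 5)/(5*(-5 + 2*5)) = -38371 - (-2)/(5*(-5 + 10)) = -38371 - (-2)/(5*5) = -38371 - 1*(-2/25) = -38371 + 2/25 = -959273/25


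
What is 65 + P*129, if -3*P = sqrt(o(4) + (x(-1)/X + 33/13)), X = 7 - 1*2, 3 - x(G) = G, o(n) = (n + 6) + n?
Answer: 65 - 301*sqrt(1495)/65 ≈ -114.05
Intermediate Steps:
o(n) = 6 + 2*n (o(n) = (6 + n) + n = 6 + 2*n)
x(G) = 3 - G
X = 5 (X = 7 - 2 = 5)
P = -7*sqrt(1495)/195 (P = -sqrt((6 + 2*4) + ((3 - 1*(-1))/5 + 33/13))/3 = -sqrt((6 + 8) + ((3 + 1)*(1/5) + 33*(1/13)))/3 = -sqrt(14 + (4*(1/5) + 33/13))/3 = -sqrt(14 + (4/5 + 33/13))/3 = -sqrt(14 + 217/65)/3 = -7*sqrt(1495)/195 ≈ -1.3880)
65 + P*129 = 65 - 7*sqrt(1495)/195*129 = 65 - 301*sqrt(1495)/65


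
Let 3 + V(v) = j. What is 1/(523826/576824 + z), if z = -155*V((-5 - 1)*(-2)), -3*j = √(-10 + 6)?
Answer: 348794350768044/170499860984787841 - 77358778021920*I/170499860984787841 ≈ 0.0020457 - 0.00045372*I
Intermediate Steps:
j = -2*I/3 (j = -√(-10 + 6)/3 = -2*I/3 ≈ -0.66667*I)
V(v) = -3 - 2*I/3
z = 465 + 310*I/3 (z = -155*(-3 - 2*I/3) = 465 + 310*I/3 ≈ 465.0 + 103.33*I)
1/(523826/576824 + z) = 1/(523826/576824 + (465 + 310*I/3)) = 1/(523826*(1/576824) + (465 + 310*I/3)) = 1/(261913/288412 + (465 + 310*I/3)) = 1/(134373493/288412 + 310*I/3) = 748633335696*(134373493/288412 - 310*I/3)/170499860984787841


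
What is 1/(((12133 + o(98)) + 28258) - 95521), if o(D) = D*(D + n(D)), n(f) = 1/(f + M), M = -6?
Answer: -46/2094147 ≈ -2.1966e-5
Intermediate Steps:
n(f) = 1/(-6 + f) (n(f) = 1/(f - 6) = 1/(-6 + f))
o(D) = D*(D + 1/(-6 + D))
1/(((12133 + o(98)) + 28258) - 95521) = 1/(((12133 + 98*(1 + 98*(-6 + 98))/(-6 + 98)) + 28258) - 95521) = 1/(((12133 + 98*(1 + 98*92)/92) + 28258) - 95521) = 1/(((12133 + 98*(1/92)*(1 + 9016)) + 28258) - 95521) = 1/(((12133 + 98*(1/92)*9017) + 28258) - 95521) = 1/(((12133 + 441833/46) + 28258) - 95521) = 1/((999951/46 + 28258) - 95521) = 1/(2299819/46 - 95521) = 1/(-2094147/46) = -46/2094147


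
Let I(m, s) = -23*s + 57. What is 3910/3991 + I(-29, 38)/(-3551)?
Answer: 17145057/14172041 ≈ 1.2098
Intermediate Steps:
I(m, s) = 57 - 23*s
3910/3991 + I(-29, 38)/(-3551) = 3910/3991 + (57 - 23*38)/(-3551) = 3910*(1/3991) + (57 - 874)*(-1/3551) = 3910/3991 - 817*(-1/3551) = 3910/3991 + 817/3551 = 17145057/14172041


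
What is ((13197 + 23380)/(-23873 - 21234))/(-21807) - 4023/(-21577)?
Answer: 3958006529956/21224180426373 ≈ 0.18649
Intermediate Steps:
((13197 + 23380)/(-23873 - 21234))/(-21807) - 4023/(-21577) = (36577/(-45107))*(-1/21807) - 4023*(-1/21577) = (36577*(-1/45107))*(-1/21807) + 4023/21577 = -36577/45107*(-1/21807) + 4023/21577 = 36577/983648349 + 4023/21577 = 3958006529956/21224180426373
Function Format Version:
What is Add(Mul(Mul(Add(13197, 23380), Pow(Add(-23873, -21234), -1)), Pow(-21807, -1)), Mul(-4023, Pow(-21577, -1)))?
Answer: Rational(3958006529956, 21224180426373) ≈ 0.18649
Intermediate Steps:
Add(Mul(Mul(Add(13197, 23380), Pow(Add(-23873, -21234), -1)), Pow(-21807, -1)), Mul(-4023, Pow(-21577, -1))) = Add(Mul(Mul(36577, Pow(-45107, -1)), Rational(-1, 21807)), Mul(-4023, Rational(-1, 21577))) = Add(Mul(Mul(36577, Rational(-1, 45107)), Rational(-1, 21807)), Rational(4023, 21577)) = Add(Mul(Rational(-36577, 45107), Rational(-1, 21807)), Rational(4023, 21577)) = Add(Rational(36577, 983648349), Rational(4023, 21577)) = Rational(3958006529956, 21224180426373)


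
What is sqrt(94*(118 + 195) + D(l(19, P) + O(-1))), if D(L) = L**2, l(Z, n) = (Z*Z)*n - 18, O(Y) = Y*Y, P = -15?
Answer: sqrt(29536046) ≈ 5434.7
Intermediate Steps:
O(Y) = Y**2
l(Z, n) = -18 + n*Z**2 (l(Z, n) = Z**2*n - 18 = n*Z**2 - 18 = -18 + n*Z**2)
sqrt(94*(118 + 195) + D(l(19, P) + O(-1))) = sqrt(94*(118 + 195) + ((-18 - 15*19**2) + (-1)**2)**2) = sqrt(94*313 + ((-18 - 15*361) + 1)**2) = sqrt(29422 + ((-18 - 5415) + 1)**2) = sqrt(29422 + (-5433 + 1)**2) = sqrt(29422 + (-5432)**2) = sqrt(29422 + 29506624) = sqrt(29536046)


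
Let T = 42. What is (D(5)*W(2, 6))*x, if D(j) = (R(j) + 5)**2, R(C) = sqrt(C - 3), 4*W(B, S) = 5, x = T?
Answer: 2835/2 + 525*sqrt(2) ≈ 2160.0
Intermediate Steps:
x = 42
W(B, S) = 5/4 (W(B, S) = (1/4)*5 = 5/4)
R(C) = sqrt(-3 + C)
D(j) = (5 + sqrt(-3 + j))**2 (D(j) = (sqrt(-3 + j) + 5)**2 = (5 + sqrt(-3 + j))**2)
(D(5)*W(2, 6))*x = ((5 + sqrt(-3 + 5))**2*(5/4))*42 = ((5 + sqrt(2))**2*(5/4))*42 = (5*(5 + sqrt(2))**2/4)*42 = 105*(5 + sqrt(2))**2/2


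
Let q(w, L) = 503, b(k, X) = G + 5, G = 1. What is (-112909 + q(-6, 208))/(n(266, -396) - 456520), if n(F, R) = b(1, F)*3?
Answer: 56203/228251 ≈ 0.24623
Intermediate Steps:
b(k, X) = 6 (b(k, X) = 1 + 5 = 6)
n(F, R) = 18 (n(F, R) = 6*3 = 18)
(-112909 + q(-6, 208))/(n(266, -396) - 456520) = (-112909 + 503)/(18 - 456520) = -112406/(-456502) = -112406*(-1/456502) = 56203/228251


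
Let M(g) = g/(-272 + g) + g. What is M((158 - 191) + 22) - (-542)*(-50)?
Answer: -7672402/283 ≈ -27111.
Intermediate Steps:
M(g) = g + g/(-272 + g) (M(g) = g/(-272 + g) + g = g + g/(-272 + g))
M((158 - 191) + 22) - (-542)*(-50) = ((158 - 191) + 22)*(-271 + ((158 - 191) + 22))/(-272 + ((158 - 191) + 22)) - (-542)*(-50) = (-33 + 22)*(-271 + (-33 + 22))/(-272 + (-33 + 22)) - 1*27100 = -11*(-271 - 11)/(-272 - 11) - 27100 = -11*(-282)/(-283) - 27100 = -11*(-1/283)*(-282) - 27100 = -3102/283 - 27100 = -7672402/283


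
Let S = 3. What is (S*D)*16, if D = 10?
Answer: 480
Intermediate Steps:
(S*D)*16 = (3*10)*16 = 30*16 = 480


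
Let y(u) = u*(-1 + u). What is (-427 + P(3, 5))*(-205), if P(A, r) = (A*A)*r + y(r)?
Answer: 74210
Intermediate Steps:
P(A, r) = r*A**2 + r*(-1 + r) (P(A, r) = (A*A)*r + r*(-1 + r) = A**2*r + r*(-1 + r) = r*A**2 + r*(-1 + r))
(-427 + P(3, 5))*(-205) = (-427 + 5*(-1 + 5 + 3**2))*(-205) = (-427 + 5*(-1 + 5 + 9))*(-205) = (-427 + 5*13)*(-205) = (-427 + 65)*(-205) = -362*(-205) = 74210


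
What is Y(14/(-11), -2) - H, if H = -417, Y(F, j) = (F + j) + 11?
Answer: 4672/11 ≈ 424.73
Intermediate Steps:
Y(F, j) = 11 + F + j
Y(14/(-11), -2) - H = (11 + 14/(-11) - 2) - 1*(-417) = (11 + 14*(-1/11) - 2) + 417 = (11 - 14/11 - 2) + 417 = 85/11 + 417 = 4672/11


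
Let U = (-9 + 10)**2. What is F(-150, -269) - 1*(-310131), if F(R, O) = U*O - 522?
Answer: 309340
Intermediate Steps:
U = 1 (U = 1**2 = 1)
F(R, O) = -522 + O (F(R, O) = 1*O - 522 = O - 522 = -522 + O)
F(-150, -269) - 1*(-310131) = (-522 - 269) - 1*(-310131) = -791 + 310131 = 309340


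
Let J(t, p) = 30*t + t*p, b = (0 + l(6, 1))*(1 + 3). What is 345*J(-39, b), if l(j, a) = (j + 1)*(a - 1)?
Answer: -403650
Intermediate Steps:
l(j, a) = (1 + j)*(-1 + a)
b = 0 (b = (0 + (-1 + 1 - 1*6 + 1*6))*(1 + 3) = (0 + (-1 + 1 - 6 + 6))*4 = (0 + 0)*4 = 0*4 = 0)
J(t, p) = 30*t + p*t
345*J(-39, b) = 345*(-39*(30 + 0)) = 345*(-39*30) = 345*(-1170) = -403650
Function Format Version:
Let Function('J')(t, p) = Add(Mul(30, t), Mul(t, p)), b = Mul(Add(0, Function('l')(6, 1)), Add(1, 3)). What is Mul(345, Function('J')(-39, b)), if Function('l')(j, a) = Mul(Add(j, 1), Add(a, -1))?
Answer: -403650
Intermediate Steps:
Function('l')(j, a) = Mul(Add(1, j), Add(-1, a))
b = 0 (b = Mul(Add(0, Add(-1, 1, Mul(-1, 6), Mul(1, 6))), Add(1, 3)) = Mul(Add(0, Add(-1, 1, -6, 6)), 4) = Mul(Add(0, 0), 4) = Mul(0, 4) = 0)
Function('J')(t, p) = Add(Mul(30, t), Mul(p, t))
Mul(345, Function('J')(-39, b)) = Mul(345, Mul(-39, Add(30, 0))) = Mul(345, Mul(-39, 30)) = Mul(345, -1170) = -403650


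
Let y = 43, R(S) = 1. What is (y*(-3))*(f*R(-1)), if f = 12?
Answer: -1548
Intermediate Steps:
(y*(-3))*(f*R(-1)) = (43*(-3))*(12*1) = -129*12 = -1548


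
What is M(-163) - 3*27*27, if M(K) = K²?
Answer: 24382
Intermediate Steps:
M(-163) - 3*27*27 = (-163)² - 3*27*27 = 26569 - 81*27 = 26569 - 1*2187 = 26569 - 2187 = 24382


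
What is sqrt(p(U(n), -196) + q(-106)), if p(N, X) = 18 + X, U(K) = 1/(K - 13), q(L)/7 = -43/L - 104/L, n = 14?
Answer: I*sqrt(1890934)/106 ≈ 12.973*I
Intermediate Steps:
q(L) = -1029/L (q(L) = 7*(-43/L - 104/L) = 7*(-147/L) = -1029/L)
U(K) = 1/(-13 + K)
sqrt(p(U(n), -196) + q(-106)) = sqrt((18 - 196) - 1029/(-106)) = sqrt(-178 - 1029*(-1/106)) = sqrt(-178 + 1029/106) = sqrt(-17839/106) = I*sqrt(1890934)/106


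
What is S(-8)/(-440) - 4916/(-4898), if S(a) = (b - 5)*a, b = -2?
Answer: 118047/134695 ≈ 0.87640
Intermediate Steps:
S(a) = -7*a (S(a) = (-2 - 5)*a = -7*a)
S(-8)/(-440) - 4916/(-4898) = -7*(-8)/(-440) - 4916/(-4898) = 56*(-1/440) - 4916*(-1/4898) = -7/55 + 2458/2449 = 118047/134695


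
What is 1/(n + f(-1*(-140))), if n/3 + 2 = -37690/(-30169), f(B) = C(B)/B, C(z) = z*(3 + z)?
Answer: 30169/4246223 ≈ 0.0071049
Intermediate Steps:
f(B) = 3 + B (f(B) = (B*(3 + B))/B = 3 + B)
n = -67944/30169 (n = -6 + 3*(-37690/(-30169)) = -6 + 3*(-37690*(-1/30169)) = -6 + 3*(37690/30169) = -6 + 113070/30169 = -67944/30169 ≈ -2.2521)
1/(n + f(-1*(-140))) = 1/(-67944/30169 + (3 - 1*(-140))) = 1/(-67944/30169 + (3 + 140)) = 1/(-67944/30169 + 143) = 1/(4246223/30169) = 30169/4246223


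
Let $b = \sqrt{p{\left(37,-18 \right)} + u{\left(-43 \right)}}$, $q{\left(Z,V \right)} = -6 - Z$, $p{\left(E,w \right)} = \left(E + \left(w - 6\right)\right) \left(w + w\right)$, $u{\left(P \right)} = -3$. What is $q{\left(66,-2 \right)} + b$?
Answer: $-72 + i \sqrt{471} \approx -72.0 + 21.703 i$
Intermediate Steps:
$p{\left(E,w \right)} = 2 w \left(-6 + E + w\right)$ ($p{\left(E,w \right)} = \left(E + \left(-6 + w\right)\right) 2 w = \left(-6 + E + w\right) 2 w = 2 w \left(-6 + E + w\right)$)
$b = i \sqrt{471}$ ($b = \sqrt{2 \left(-18\right) \left(-6 + 37 - 18\right) - 3} = \sqrt{2 \left(-18\right) 13 - 3} = \sqrt{-468 - 3} = \sqrt{-471} = i \sqrt{471} \approx 21.703 i$)
$q{\left(66,-2 \right)} + b = \left(-6 - 66\right) + i \sqrt{471} = -72 + i \sqrt{471}$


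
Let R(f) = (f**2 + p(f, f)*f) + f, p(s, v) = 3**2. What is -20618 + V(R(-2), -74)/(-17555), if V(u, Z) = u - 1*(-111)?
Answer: -72389817/3511 ≈ -20618.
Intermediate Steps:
p(s, v) = 9
R(f) = f**2 + 10*f (R(f) = (f**2 + 9*f) + f = f**2 + 10*f)
V(u, Z) = 111 + u (V(u, Z) = u + 111 = 111 + u)
-20618 + V(R(-2), -74)/(-17555) = -20618 + (111 - 2*(10 - 2))/(-17555) = -20618 + (111 - 2*8)*(-1/17555) = -20618 + (111 - 16)*(-1/17555) = -20618 + 95*(-1/17555) = -20618 - 19/3511 = -72389817/3511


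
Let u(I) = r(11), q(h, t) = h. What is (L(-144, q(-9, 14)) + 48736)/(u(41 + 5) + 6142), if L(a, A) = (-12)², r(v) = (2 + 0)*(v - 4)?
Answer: 12220/1539 ≈ 7.9402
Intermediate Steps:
r(v) = -8 + 2*v (r(v) = 2*(-4 + v) = -8 + 2*v)
L(a, A) = 144
u(I) = 14 (u(I) = -8 + 2*11 = -8 + 22 = 14)
(L(-144, q(-9, 14)) + 48736)/(u(41 + 5) + 6142) = (144 + 48736)/(14 + 6142) = 48880/6156 = 48880*(1/6156) = 12220/1539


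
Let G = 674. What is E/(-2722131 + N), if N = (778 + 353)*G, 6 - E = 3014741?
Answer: 3014735/1959837 ≈ 1.5383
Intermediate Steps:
E = -3014735 (E = 6 - 1*3014741 = 6 - 3014741 = -3014735)
N = 762294 (N = (778 + 353)*674 = 1131*674 = 762294)
E/(-2722131 + N) = -3014735/(-2722131 + 762294) = -3014735/(-1959837) = -3014735*(-1/1959837) = 3014735/1959837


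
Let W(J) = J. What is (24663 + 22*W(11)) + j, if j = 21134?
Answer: 46039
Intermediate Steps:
(24663 + 22*W(11)) + j = (24663 + 22*11) + 21134 = (24663 + 242) + 21134 = 24905 + 21134 = 46039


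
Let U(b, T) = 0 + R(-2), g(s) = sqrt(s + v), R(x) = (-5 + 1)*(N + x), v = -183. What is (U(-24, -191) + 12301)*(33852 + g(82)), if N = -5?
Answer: 417361308 + 12329*I*sqrt(101) ≈ 4.1736e+8 + 1.239e+5*I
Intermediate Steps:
R(x) = 20 - 4*x (R(x) = (-5 + 1)*(-5 + x) = -4*(-5 + x) = 20 - 4*x)
g(s) = sqrt(-183 + s) (g(s) = sqrt(s - 183) = sqrt(-183 + s))
U(b, T) = 28 (U(b, T) = 0 + (20 - 4*(-2)) = 0 + (20 + 8) = 0 + 28 = 28)
(U(-24, -191) + 12301)*(33852 + g(82)) = (28 + 12301)*(33852 + sqrt(-183 + 82)) = 12329*(33852 + sqrt(-101)) = 12329*(33852 + I*sqrt(101)) = 417361308 + 12329*I*sqrt(101)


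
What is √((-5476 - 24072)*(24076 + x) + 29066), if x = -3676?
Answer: I*√602750134 ≈ 24551.0*I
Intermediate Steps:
√((-5476 - 24072)*(24076 + x) + 29066) = √((-5476 - 24072)*(24076 - 3676) + 29066) = √(-29548*20400 + 29066) = √(-602779200 + 29066) = √(-602750134) = I*√602750134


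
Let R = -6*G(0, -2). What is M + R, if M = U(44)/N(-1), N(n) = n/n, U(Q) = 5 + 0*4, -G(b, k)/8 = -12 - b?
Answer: -571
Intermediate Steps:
G(b, k) = 96 + 8*b (G(b, k) = -8*(-12 - b) = 96 + 8*b)
U(Q) = 5 (U(Q) = 5 + 0 = 5)
N(n) = 1
M = 5 (M = 5/1 = 5*1 = 5)
R = -576 (R = -6*(96 + 8*0) = -6*(96 + 0) = -6*96 = -576)
M + R = 5 - 576 = -571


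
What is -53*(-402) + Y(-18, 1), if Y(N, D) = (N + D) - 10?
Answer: 21279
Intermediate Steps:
Y(N, D) = -10 + D + N (Y(N, D) = (D + N) - 10 = -10 + D + N)
-53*(-402) + Y(-18, 1) = -53*(-402) + (-10 + 1 - 18) = 21306 - 27 = 21279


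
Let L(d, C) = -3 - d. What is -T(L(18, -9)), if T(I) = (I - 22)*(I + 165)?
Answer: 6192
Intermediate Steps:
T(I) = (-22 + I)*(165 + I)
-T(L(18, -9)) = -(-3630 + (-3 - 1*18)² + 143*(-3 - 1*18)) = -(-3630 + (-3 - 18)² + 143*(-3 - 18)) = -(-3630 + (-21)² + 143*(-21)) = -(-3630 + 441 - 3003) = -1*(-6192) = 6192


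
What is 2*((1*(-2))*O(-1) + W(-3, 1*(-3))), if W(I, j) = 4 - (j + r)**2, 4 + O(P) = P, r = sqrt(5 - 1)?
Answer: 26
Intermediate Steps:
r = 2 (r = sqrt(4) = 2)
O(P) = -4 + P
W(I, j) = 4 - (2 + j)**2 (W(I, j) = 4 - (j + 2)**2 = 4 - (2 + j)**2)
2*((1*(-2))*O(-1) + W(-3, 1*(-3))) = 2*((1*(-2))*(-4 - 1) + (4 - (2 + 1*(-3))**2)) = 2*(-2*(-5) + (4 - (2 - 3)**2)) = 2*(10 + (4 - 1*(-1)**2)) = 2*(10 + (4 - 1*1)) = 2*(10 + (4 - 1)) = 2*(10 + 3) = 2*13 = 26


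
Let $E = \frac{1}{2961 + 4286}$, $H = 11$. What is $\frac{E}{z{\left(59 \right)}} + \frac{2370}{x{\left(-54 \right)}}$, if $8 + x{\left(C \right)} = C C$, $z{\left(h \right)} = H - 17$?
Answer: $\frac{12881179}{15805707} \approx 0.81497$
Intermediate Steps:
$z{\left(h \right)} = -6$ ($z{\left(h \right)} = 11 - 17 = -6$)
$x{\left(C \right)} = -8 + C^{2}$ ($x{\left(C \right)} = -8 + C C = -8 + C^{2}$)
$E = \frac{1}{7247} \approx 0.00013799$
$\frac{E}{z{\left(59 \right)}} + \frac{2370}{x{\left(-54 \right)}} = \frac{1}{7247 \left(-6\right)} + \frac{2370}{-8 + \left(-54\right)^{2}} = \frac{1}{7247} \left(- \frac{1}{6}\right) + \frac{2370}{-8 + 2916} = - \frac{1}{43482} + \frac{2370}{2908} = - \frac{1}{43482} + 2370 \cdot \frac{1}{2908} = - \frac{1}{43482} + \frac{1185}{1454} = \frac{12881179}{15805707}$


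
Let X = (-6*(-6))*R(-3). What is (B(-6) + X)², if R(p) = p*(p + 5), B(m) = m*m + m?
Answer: 34596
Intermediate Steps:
B(m) = m + m² (B(m) = m² + m = m + m²)
R(p) = p*(5 + p)
X = -216 (X = (-6*(-6))*(-3*(5 - 3)) = 36*(-3*2) = 36*(-6) = -216)
(B(-6) + X)² = (-6*(1 - 6) - 216)² = (-6*(-5) - 216)² = (30 - 216)² = (-186)² = 34596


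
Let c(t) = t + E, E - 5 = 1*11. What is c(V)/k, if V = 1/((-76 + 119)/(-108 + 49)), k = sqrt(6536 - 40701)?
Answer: -629*I*sqrt(34165)/1469095 ≈ -0.079139*I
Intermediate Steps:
E = 16 (E = 5 + 1*11 = 5 + 11 = 16)
k = I*sqrt(34165) (k = sqrt(-34165) = I*sqrt(34165) ≈ 184.84*I)
V = -59/43 (V = 1/(43/(-59)) = 1/(43*(-1/59)) = 1/(-43/59) = -59/43 ≈ -1.3721)
c(t) = 16 + t (c(t) = t + 16 = 16 + t)
c(V)/k = (16 - 59/43)/((I*sqrt(34165))) = 629*(-I*sqrt(34165)/34165)/43 = -629*I*sqrt(34165)/1469095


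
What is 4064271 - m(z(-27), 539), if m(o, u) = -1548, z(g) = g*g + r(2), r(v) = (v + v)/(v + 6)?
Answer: 4065819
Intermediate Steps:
r(v) = 2*v/(6 + v) (r(v) = (2*v)/(6 + v) = 2*v/(6 + v))
z(g) = 1/2 + g**2 (z(g) = g*g + 2*2/(6 + 2) = g**2 + 2*2/8 = g**2 + 2*2*(1/8) = g**2 + 1/2 = 1/2 + g**2)
4064271 - m(z(-27), 539) = 4064271 - 1*(-1548) = 4064271 + 1548 = 4065819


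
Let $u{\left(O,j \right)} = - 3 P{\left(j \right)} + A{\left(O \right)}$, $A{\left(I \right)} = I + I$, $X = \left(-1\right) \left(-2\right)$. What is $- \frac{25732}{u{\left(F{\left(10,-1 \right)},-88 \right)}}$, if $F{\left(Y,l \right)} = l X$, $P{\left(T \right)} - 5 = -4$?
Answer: $3676$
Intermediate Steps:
$X = 2$
$A{\left(I \right)} = 2 I$
$P{\left(T \right)} = 1$ ($P{\left(T \right)} = 5 - 4 = 1$)
$F{\left(Y,l \right)} = 2 l$ ($F{\left(Y,l \right)} = l 2 = 2 l$)
$u{\left(O,j \right)} = -3 + 2 O$ ($u{\left(O,j \right)} = \left(-3\right) 1 + 2 O = -3 + 2 O$)
$- \frac{25732}{u{\left(F{\left(10,-1 \right)},-88 \right)}} = - \frac{25732}{-3 + 2 \cdot 2 \left(-1\right)} = - \frac{25732}{-3 + 2 \left(-2\right)} = - \frac{25732}{-3 - 4} = - \frac{25732}{-7} = \left(-25732\right) \left(- \frac{1}{7}\right) = 3676$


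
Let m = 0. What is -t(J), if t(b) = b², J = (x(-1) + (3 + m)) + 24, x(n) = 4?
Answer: -961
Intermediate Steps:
J = 31 (J = (4 + (3 + 0)) + 24 = (4 + 3) + 24 = 7 + 24 = 31)
-t(J) = -1*31² = -1*961 = -961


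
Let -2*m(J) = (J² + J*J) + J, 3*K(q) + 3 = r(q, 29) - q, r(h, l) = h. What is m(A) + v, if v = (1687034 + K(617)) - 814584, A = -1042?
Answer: -212794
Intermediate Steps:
K(q) = -1 (K(q) = -1 + (q - q)/3 = -1 + (⅓)*0 = -1 + 0 = -1)
m(J) = -J² - J/2 (m(J) = -((J² + J*J) + J)/2 = -((J² + J²) + J)/2 = -(2*J² + J)/2 = -(J + 2*J²)/2 = -J² - J/2)
v = 872449 (v = (1687034 - 1) - 814584 = 1687033 - 814584 = 872449)
m(A) + v = -1*(-1042)*(½ - 1042) + 872449 = -1*(-1042)*(-2083/2) + 872449 = -1085243 + 872449 = -212794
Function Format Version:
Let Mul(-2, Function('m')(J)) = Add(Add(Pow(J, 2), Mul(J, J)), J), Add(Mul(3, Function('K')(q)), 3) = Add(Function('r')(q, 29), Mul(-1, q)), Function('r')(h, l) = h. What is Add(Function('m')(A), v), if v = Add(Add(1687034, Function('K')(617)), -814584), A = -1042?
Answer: -212794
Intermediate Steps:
Function('K')(q) = -1 (Function('K')(q) = Add(-1, Mul(Rational(1, 3), Add(q, Mul(-1, q)))) = Add(-1, Mul(Rational(1, 3), 0)) = Add(-1, 0) = -1)
Function('m')(J) = Add(Mul(-1, Pow(J, 2)), Mul(Rational(-1, 2), J)) (Function('m')(J) = Mul(Rational(-1, 2), Add(Add(Pow(J, 2), Mul(J, J)), J)) = Mul(Rational(-1, 2), Add(Add(Pow(J, 2), Pow(J, 2)), J)) = Mul(Rational(-1, 2), Add(Mul(2, Pow(J, 2)), J)) = Mul(Rational(-1, 2), Add(J, Mul(2, Pow(J, 2)))) = Add(Mul(-1, Pow(J, 2)), Mul(Rational(-1, 2), J)))
v = 872449 (v = Add(Add(1687034, -1), -814584) = Add(1687033, -814584) = 872449)
Add(Function('m')(A), v) = Add(Mul(-1, -1042, Add(Rational(1, 2), -1042)), 872449) = Add(Mul(-1, -1042, Rational(-2083, 2)), 872449) = Add(-1085243, 872449) = -212794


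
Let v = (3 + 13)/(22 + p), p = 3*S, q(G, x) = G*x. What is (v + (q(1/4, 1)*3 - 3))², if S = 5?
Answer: 72361/21904 ≈ 3.3036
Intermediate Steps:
p = 15 (p = 3*5 = 15)
v = 16/37 (v = (3 + 13)/(22 + 15) = 16/37 ≈ 0.43243)
(v + (q(1/4, 1)*3 - 3))² = (16/37 + ((1/4)*3 - 3))² = (16/37 + (((¼)*1)*3 - 3))² = (16/37 + ((¼)*3 - 3))² = (16/37 + (¾ - 3))² = (16/37 - 9/4)² = (-269/148)² = 72361/21904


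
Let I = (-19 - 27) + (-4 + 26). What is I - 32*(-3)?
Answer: 72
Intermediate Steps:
I = -24 (I = -46 + 22 = -24)
I - 32*(-3) = -24 - 32*(-3) = -24 + 96 = 72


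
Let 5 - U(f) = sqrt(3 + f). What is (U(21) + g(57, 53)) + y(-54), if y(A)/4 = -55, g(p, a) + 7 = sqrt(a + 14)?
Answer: -222 + sqrt(67) - 2*sqrt(6) ≈ -218.71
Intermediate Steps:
g(p, a) = -7 + sqrt(14 + a) (g(p, a) = -7 + sqrt(a + 14) = -7 + sqrt(14 + a))
y(A) = -220 (y(A) = 4*(-55) = -220)
U(f) = 5 - sqrt(3 + f)
(U(21) + g(57, 53)) + y(-54) = ((5 - sqrt(3 + 21)) + (-7 + sqrt(14 + 53))) - 220 = ((5 - sqrt(24)) + (-7 + sqrt(67))) - 220 = ((5 - 2*sqrt(6)) + (-7 + sqrt(67))) - 220 = (-2 + sqrt(67) - 2*sqrt(6)) - 220 = -222 + sqrt(67) - 2*sqrt(6)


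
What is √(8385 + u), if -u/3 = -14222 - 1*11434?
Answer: √85353 ≈ 292.15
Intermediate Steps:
u = 76968 (u = -3*(-14222 - 1*11434) = -3*(-14222 - 11434) = -3*(-25656) = 76968)
√(8385 + u) = √(8385 + 76968) = √85353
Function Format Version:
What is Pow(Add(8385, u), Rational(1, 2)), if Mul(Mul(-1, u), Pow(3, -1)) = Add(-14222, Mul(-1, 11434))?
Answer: Pow(85353, Rational(1, 2)) ≈ 292.15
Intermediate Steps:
u = 76968 (u = Mul(-3, Add(-14222, Mul(-1, 11434))) = Mul(-3, Add(-14222, -11434)) = Mul(-3, -25656) = 76968)
Pow(Add(8385, u), Rational(1, 2)) = Pow(Add(8385, 76968), Rational(1, 2)) = Pow(85353, Rational(1, 2))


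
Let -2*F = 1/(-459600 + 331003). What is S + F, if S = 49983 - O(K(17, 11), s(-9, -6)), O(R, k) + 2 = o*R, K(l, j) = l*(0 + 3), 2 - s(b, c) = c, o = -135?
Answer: 14626622781/257194 ≈ 56870.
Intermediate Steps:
s(b, c) = 2 - c
K(l, j) = 3*l (K(l, j) = l*3 = 3*l)
O(R, k) = -2 - 135*R
F = 1/257194 (F = -1/(2*(-459600 + 331003)) = -1/2/(-128597) = -1/2*(-1/128597) = 1/257194 ≈ 3.8881e-6)
S = 56870 (S = 49983 - (-2 - 405*17) = 49983 - (-2 - 135*51) = 49983 - (-2 - 6885) = 49983 - 1*(-6887) = 49983 + 6887 = 56870)
S + F = 56870 + 1/257194 = 14626622781/257194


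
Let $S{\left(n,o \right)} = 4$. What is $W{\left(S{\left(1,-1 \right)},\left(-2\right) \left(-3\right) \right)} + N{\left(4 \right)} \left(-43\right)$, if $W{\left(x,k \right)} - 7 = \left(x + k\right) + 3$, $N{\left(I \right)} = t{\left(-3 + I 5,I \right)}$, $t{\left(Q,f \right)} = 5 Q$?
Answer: $-3635$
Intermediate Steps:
$N{\left(I \right)} = -15 + 25 I$ ($N{\left(I \right)} = 5 \left(-3 + I 5\right) = 5 \left(-3 + 5 I\right) = -15 + 25 I$)
$W{\left(x,k \right)} = 10 + k + x$ ($W{\left(x,k \right)} = 7 + \left(\left(x + k\right) + 3\right) = 7 + \left(\left(k + x\right) + 3\right) = 7 + \left(3 + k + x\right) = 10 + k + x$)
$W{\left(S{\left(1,-1 \right)},\left(-2\right) \left(-3\right) \right)} + N{\left(4 \right)} \left(-43\right) = \left(10 - -6 + 4\right) + \left(-15 + 25 \cdot 4\right) \left(-43\right) = \left(10 + 6 + 4\right) + \left(-15 + 100\right) \left(-43\right) = 20 + 85 \left(-43\right) = 20 - 3655 = -3635$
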